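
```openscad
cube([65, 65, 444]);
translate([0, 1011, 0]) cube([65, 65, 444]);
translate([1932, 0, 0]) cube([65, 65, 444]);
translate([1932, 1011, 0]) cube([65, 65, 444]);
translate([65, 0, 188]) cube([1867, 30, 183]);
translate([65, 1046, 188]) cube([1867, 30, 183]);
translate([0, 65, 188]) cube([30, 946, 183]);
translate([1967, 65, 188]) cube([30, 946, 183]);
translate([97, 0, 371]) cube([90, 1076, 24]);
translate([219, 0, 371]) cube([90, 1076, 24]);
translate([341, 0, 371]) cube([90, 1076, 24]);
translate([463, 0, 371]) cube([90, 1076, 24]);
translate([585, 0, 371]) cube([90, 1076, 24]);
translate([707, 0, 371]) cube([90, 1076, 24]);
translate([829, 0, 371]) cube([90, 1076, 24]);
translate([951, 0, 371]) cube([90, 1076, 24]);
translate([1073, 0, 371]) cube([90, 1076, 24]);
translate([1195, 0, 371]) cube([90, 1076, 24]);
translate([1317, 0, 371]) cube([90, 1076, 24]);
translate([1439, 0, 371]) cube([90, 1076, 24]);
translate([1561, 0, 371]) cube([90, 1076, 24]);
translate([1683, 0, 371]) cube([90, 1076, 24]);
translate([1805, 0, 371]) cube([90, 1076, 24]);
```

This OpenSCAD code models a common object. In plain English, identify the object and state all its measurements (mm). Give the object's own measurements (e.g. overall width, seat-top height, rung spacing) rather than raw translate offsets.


A bed frame 1997 mm long (x) by 1076 mm wide (y). Four 65×65 mm corner posts, 444 mm tall, at the corners of the footprint. Four rails of 30 mm thickness and 183 mm height run between adjacent posts with their undersides at z = 188 mm, their outer faces flush with the outside of the frame (the two x-running rails run between the posts' inner faces; the two y-running rails run between the posts' inner faces). 15 slats, each 90 mm wide (x) and 24 mm thick, lie across the top of the two x-running rails, running the full 1076 mm width of the frame in y; along x they sit between the end posts with a 32 mm gap after the −x posts and between neighbouring slats, leaving 37 mm before the +x posts.


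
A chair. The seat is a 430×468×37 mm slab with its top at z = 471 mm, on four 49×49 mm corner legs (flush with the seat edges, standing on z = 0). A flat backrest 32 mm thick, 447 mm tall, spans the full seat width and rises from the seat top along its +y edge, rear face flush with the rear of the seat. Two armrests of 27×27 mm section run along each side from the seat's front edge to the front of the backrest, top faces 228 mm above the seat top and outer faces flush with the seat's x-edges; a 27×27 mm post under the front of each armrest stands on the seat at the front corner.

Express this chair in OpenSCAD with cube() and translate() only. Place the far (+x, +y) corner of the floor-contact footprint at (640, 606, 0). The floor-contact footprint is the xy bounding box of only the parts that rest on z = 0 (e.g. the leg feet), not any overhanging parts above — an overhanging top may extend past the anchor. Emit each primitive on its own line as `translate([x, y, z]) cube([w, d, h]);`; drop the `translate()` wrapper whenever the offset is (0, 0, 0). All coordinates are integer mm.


translate([210, 138, 434]) cube([430, 468, 37]);
translate([210, 138, 0]) cube([49, 49, 434]);
translate([591, 138, 0]) cube([49, 49, 434]);
translate([210, 557, 0]) cube([49, 49, 434]);
translate([591, 557, 0]) cube([49, 49, 434]);
translate([210, 574, 471]) cube([430, 32, 447]);
translate([210, 138, 672]) cube([27, 436, 27]);
translate([613, 138, 672]) cube([27, 436, 27]);
translate([210, 138, 471]) cube([27, 27, 201]);
translate([613, 138, 471]) cube([27, 27, 201]);


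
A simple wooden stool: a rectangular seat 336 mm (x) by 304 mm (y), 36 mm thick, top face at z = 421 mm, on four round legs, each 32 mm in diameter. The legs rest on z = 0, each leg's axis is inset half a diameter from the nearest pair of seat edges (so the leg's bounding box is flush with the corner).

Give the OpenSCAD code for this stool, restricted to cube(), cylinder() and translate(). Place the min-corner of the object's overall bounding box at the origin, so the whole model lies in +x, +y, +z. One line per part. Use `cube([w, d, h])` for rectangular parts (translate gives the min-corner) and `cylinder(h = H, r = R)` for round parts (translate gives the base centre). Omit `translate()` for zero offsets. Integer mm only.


translate([0, 0, 385]) cube([336, 304, 36]);
translate([16, 16, 0]) cylinder(h = 385, r = 16);
translate([320, 16, 0]) cylinder(h = 385, r = 16);
translate([16, 288, 0]) cylinder(h = 385, r = 16);
translate([320, 288, 0]) cylinder(h = 385, r = 16);


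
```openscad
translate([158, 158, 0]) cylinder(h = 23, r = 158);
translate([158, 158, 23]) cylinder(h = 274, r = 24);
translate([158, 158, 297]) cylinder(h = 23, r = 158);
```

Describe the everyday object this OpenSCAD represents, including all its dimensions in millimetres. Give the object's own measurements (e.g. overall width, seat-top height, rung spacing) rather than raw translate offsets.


A spool: two coaxial disc flanges of radius 158 mm and thickness 23 mm, joined by a core cylinder of radius 24 mm and height 274 mm. The lower flange rests on z = 0 and the three cylinders share a vertical axis.


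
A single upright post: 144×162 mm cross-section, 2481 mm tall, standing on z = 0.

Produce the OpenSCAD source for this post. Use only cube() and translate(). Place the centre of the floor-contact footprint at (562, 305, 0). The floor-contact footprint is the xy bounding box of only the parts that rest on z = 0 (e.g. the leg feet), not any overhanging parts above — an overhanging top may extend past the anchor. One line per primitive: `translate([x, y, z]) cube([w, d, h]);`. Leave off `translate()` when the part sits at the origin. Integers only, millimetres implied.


translate([490, 224, 0]) cube([144, 162, 2481]);


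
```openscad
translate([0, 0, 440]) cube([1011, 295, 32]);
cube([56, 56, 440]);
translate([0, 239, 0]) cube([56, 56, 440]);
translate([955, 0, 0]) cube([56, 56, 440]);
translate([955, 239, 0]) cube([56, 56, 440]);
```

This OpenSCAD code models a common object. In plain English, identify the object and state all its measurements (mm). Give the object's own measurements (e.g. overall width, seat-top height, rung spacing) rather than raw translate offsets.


A bench: a 1011×295 mm seat slab, 32 mm thick, top at z = 472 mm, on four 56×56 mm square legs flush with the seat corners and standing on z = 0.


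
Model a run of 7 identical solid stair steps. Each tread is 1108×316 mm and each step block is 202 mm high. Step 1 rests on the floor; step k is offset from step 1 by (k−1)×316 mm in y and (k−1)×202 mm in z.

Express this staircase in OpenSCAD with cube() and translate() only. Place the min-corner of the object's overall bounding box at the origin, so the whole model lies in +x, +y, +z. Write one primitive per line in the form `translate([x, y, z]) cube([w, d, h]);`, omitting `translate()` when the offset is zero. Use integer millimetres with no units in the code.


cube([1108, 316, 202]);
translate([0, 316, 202]) cube([1108, 316, 202]);
translate([0, 632, 404]) cube([1108, 316, 202]);
translate([0, 948, 606]) cube([1108, 316, 202]);
translate([0, 1264, 808]) cube([1108, 316, 202]);
translate([0, 1580, 1010]) cube([1108, 316, 202]);
translate([0, 1896, 1212]) cube([1108, 316, 202]);


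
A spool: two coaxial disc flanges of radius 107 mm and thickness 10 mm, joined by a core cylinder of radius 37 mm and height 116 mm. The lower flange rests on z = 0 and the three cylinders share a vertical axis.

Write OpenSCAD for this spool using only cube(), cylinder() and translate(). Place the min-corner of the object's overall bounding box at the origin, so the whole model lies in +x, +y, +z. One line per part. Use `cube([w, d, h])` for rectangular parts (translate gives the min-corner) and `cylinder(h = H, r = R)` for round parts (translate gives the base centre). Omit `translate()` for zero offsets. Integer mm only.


translate([107, 107, 0]) cylinder(h = 10, r = 107);
translate([107, 107, 10]) cylinder(h = 116, r = 37);
translate([107, 107, 126]) cylinder(h = 10, r = 107);


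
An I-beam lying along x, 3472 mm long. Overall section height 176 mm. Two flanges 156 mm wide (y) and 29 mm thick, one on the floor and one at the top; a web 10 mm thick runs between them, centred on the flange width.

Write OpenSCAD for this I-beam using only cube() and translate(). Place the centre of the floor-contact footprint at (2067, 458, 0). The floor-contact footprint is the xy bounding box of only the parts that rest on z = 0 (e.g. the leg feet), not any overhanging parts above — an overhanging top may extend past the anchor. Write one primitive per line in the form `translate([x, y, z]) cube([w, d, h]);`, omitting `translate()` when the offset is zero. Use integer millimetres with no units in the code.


translate([331, 380, 0]) cube([3472, 156, 29]);
translate([331, 453, 29]) cube([3472, 10, 118]);
translate([331, 380, 147]) cube([3472, 156, 29]);


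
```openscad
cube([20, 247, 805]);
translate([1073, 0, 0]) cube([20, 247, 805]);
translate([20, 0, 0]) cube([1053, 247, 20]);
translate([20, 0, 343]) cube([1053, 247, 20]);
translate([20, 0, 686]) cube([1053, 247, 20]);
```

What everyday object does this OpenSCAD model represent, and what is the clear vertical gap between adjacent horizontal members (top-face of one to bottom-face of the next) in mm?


A bookshelf. The clear shelf gap is 323 mm.

Two tall side panels with 3 horizontal boards between them — a bookshelf. The first two shelf undersides are at z = 0 and z = 343; with shelf thickness 20, the clear gap is 343 − 0 − 20 = 323 mm.


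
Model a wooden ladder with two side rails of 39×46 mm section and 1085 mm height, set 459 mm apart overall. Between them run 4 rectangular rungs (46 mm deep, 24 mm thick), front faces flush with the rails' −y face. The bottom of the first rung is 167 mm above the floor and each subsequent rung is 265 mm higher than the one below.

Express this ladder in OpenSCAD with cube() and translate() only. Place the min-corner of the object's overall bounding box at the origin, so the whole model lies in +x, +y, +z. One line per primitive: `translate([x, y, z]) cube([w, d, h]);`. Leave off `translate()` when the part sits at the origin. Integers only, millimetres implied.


cube([39, 46, 1085]);
translate([420, 0, 0]) cube([39, 46, 1085]);
translate([39, 0, 167]) cube([381, 46, 24]);
translate([39, 0, 432]) cube([381, 46, 24]);
translate([39, 0, 697]) cube([381, 46, 24]);
translate([39, 0, 962]) cube([381, 46, 24]);


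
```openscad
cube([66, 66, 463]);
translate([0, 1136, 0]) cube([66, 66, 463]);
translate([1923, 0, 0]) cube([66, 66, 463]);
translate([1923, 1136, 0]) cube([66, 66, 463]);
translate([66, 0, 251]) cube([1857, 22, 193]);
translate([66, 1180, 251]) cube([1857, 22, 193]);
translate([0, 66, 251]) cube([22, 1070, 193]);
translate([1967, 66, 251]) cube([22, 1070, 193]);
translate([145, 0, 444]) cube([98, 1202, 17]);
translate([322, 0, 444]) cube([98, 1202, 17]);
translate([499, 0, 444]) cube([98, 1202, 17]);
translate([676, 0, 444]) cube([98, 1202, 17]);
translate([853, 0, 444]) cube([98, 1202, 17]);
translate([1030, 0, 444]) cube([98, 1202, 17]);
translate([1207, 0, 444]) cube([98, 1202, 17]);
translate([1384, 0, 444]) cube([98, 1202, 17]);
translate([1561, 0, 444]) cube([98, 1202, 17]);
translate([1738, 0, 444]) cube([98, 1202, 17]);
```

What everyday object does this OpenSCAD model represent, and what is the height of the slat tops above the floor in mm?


A bed frame. The slat-top height is 461 mm.

Four posts, four rails, and a row of slats — a bed frame. Slats sit on the rails at z = 251 + 193 = 444; with slat thickness 17, the top is 461 mm.


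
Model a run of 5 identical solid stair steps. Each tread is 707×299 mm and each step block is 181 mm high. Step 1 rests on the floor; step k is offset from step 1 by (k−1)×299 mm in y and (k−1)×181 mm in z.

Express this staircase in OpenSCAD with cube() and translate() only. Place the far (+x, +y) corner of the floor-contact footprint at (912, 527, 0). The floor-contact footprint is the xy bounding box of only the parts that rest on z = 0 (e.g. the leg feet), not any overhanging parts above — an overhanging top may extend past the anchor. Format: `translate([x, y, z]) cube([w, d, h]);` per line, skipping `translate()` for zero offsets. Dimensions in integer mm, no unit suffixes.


translate([205, 228, 0]) cube([707, 299, 181]);
translate([205, 527, 181]) cube([707, 299, 181]);
translate([205, 826, 362]) cube([707, 299, 181]);
translate([205, 1125, 543]) cube([707, 299, 181]);
translate([205, 1424, 724]) cube([707, 299, 181]);


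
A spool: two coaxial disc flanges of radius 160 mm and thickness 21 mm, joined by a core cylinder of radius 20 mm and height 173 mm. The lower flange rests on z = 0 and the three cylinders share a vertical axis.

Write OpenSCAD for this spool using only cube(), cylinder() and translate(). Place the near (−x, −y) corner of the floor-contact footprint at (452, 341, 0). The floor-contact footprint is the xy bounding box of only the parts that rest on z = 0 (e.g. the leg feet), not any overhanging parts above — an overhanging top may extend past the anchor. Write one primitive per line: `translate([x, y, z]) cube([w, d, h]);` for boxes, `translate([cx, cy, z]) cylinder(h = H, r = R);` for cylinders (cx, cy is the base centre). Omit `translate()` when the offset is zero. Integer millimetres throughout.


translate([612, 501, 0]) cylinder(h = 21, r = 160);
translate([612, 501, 21]) cylinder(h = 173, r = 20);
translate([612, 501, 194]) cylinder(h = 21, r = 160);


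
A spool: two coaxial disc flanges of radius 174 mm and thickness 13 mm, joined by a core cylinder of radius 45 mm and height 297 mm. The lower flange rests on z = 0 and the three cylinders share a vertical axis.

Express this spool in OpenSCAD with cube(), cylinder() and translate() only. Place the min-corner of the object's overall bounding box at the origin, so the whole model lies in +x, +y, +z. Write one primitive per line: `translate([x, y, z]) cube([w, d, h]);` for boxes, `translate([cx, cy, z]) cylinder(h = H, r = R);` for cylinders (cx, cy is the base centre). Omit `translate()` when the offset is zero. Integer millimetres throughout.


translate([174, 174, 0]) cylinder(h = 13, r = 174);
translate([174, 174, 13]) cylinder(h = 297, r = 45);
translate([174, 174, 310]) cylinder(h = 13, r = 174);


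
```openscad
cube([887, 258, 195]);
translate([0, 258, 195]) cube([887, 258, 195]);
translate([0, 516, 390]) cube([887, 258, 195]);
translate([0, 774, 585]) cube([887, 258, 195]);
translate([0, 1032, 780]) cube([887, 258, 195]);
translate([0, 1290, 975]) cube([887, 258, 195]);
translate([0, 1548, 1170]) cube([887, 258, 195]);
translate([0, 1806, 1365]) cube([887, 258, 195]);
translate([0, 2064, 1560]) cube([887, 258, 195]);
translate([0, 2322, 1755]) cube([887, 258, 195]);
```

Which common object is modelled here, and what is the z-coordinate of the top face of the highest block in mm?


A staircase. The total rise is 1950 mm.

10 identical blocks, each offset up and back from the previous — a staircase. Each step is 195 mm tall and there are 10 of them, so the total rise is 10 × 195 = 1950 mm.


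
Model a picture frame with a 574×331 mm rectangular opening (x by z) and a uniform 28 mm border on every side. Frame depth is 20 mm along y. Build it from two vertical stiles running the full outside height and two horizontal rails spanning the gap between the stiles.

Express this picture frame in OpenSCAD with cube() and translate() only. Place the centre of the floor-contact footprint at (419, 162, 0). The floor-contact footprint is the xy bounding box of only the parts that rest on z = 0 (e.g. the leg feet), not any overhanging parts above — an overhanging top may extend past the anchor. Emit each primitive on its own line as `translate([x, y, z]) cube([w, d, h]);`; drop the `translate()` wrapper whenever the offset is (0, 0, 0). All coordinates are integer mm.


translate([104, 152, 0]) cube([28, 20, 387]);
translate([706, 152, 0]) cube([28, 20, 387]);
translate([132, 152, 0]) cube([574, 20, 28]);
translate([132, 152, 359]) cube([574, 20, 28]);


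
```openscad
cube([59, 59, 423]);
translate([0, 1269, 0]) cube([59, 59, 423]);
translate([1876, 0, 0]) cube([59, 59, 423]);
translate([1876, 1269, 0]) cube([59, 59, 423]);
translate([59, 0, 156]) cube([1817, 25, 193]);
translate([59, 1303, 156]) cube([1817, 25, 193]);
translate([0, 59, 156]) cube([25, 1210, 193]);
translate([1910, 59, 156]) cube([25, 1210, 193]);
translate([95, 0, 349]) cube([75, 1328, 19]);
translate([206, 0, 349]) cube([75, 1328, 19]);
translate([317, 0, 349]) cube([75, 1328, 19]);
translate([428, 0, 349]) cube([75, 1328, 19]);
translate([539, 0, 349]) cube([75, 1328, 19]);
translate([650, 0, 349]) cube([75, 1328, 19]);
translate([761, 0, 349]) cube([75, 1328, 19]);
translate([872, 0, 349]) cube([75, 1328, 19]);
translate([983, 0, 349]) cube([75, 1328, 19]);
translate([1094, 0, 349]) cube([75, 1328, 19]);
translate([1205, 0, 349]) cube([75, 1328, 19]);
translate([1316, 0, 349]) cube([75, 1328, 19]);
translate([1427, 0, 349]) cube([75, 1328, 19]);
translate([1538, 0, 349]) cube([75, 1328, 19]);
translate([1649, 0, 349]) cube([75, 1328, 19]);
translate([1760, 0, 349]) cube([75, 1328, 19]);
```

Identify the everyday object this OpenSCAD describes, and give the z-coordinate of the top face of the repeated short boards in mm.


A bed frame. The slat-top height is 368 mm.

Four posts, four rails, and a row of slats — a bed frame. Slats sit on the rails at z = 156 + 193 = 349; with slat thickness 19, the top is 368 mm.


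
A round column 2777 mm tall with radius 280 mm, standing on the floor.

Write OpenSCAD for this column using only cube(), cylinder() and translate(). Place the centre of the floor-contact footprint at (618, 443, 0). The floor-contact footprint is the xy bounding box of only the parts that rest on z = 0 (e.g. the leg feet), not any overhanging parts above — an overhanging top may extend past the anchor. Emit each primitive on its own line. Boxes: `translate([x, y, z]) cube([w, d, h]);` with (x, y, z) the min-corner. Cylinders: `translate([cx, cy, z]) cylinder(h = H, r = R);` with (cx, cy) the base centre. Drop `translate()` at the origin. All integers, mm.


translate([618, 443, 0]) cylinder(h = 2777, r = 280);


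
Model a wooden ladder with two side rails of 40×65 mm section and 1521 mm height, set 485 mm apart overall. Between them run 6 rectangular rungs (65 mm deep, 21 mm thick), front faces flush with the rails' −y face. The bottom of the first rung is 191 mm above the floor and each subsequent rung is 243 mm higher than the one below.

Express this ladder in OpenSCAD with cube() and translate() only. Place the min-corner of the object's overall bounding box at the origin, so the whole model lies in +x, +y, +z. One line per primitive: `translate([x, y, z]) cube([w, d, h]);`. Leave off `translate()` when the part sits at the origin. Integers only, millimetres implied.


cube([40, 65, 1521]);
translate([445, 0, 0]) cube([40, 65, 1521]);
translate([40, 0, 191]) cube([405, 65, 21]);
translate([40, 0, 434]) cube([405, 65, 21]);
translate([40, 0, 677]) cube([405, 65, 21]);
translate([40, 0, 920]) cube([405, 65, 21]);
translate([40, 0, 1163]) cube([405, 65, 21]);
translate([40, 0, 1406]) cube([405, 65, 21]);


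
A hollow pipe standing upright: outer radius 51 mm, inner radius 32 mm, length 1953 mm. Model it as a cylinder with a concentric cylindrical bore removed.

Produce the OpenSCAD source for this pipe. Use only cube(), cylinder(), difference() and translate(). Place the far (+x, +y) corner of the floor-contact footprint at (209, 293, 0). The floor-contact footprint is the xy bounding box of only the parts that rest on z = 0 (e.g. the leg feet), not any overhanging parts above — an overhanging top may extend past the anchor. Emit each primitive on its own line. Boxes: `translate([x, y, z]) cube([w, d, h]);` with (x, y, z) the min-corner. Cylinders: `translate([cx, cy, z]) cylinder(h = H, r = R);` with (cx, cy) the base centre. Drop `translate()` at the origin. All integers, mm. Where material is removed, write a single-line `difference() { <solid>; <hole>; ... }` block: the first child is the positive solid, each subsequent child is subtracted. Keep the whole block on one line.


difference() { translate([158, 242, 0]) cylinder(h = 1953, r = 51); translate([158, 242, 0]) cylinder(h = 1953, r = 32); }


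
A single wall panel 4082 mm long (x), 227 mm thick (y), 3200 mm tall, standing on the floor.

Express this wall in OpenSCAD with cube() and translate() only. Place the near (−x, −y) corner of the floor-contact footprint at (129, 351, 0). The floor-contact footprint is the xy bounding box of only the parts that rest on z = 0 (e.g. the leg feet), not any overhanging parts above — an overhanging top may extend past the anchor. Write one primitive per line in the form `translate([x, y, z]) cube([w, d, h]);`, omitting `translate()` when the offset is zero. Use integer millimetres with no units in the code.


translate([129, 351, 0]) cube([4082, 227, 3200]);


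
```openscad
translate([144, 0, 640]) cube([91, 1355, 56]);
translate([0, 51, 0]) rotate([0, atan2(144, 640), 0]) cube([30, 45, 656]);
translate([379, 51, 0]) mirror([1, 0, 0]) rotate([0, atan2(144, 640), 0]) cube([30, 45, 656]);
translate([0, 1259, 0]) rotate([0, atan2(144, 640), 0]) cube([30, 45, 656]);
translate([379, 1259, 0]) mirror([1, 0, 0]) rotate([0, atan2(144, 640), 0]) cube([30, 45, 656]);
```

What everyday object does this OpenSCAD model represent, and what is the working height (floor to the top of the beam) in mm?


A sawhorse. The overall height is 696 mm.

A beam across two mirrored pairs of raked legs — a sawhorse. The beam's underside is at z = 640 (matching the legs' vertical rise in atan2(144, 640)) and the beam is 56 mm tall, so its top is at 640 + 56 = 696 mm. The raked legs top out at the beam's underside, so that is the highest point.


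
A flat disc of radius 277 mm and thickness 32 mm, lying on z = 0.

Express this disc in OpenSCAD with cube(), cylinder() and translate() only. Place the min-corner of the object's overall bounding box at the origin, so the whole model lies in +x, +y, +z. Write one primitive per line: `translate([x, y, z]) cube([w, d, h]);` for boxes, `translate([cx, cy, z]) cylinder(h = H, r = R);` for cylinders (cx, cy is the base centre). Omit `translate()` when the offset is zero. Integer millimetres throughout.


translate([277, 277, 0]) cylinder(h = 32, r = 277);


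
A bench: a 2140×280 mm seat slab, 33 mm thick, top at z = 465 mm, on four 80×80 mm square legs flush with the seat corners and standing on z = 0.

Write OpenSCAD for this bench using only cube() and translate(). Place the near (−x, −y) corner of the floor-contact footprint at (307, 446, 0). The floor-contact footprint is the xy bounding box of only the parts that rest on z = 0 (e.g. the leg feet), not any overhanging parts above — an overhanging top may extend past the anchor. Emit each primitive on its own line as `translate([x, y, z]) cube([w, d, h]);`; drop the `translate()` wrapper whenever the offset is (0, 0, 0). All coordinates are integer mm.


translate([307, 446, 432]) cube([2140, 280, 33]);
translate([307, 446, 0]) cube([80, 80, 432]);
translate([307, 646, 0]) cube([80, 80, 432]);
translate([2367, 446, 0]) cube([80, 80, 432]);
translate([2367, 646, 0]) cube([80, 80, 432]);


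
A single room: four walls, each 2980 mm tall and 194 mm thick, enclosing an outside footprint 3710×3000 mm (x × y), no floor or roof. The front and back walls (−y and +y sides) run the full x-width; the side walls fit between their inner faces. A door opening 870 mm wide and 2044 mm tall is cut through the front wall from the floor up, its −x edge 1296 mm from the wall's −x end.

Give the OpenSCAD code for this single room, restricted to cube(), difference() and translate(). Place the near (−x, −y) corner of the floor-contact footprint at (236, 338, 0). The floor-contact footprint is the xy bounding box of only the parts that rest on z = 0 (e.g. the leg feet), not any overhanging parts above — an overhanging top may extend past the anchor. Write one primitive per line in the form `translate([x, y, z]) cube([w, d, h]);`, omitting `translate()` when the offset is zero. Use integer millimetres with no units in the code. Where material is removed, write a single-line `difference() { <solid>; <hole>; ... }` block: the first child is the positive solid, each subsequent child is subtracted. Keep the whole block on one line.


difference() { translate([236, 338, 0]) cube([3710, 194, 2980]); translate([1532, 338, 0]) cube([870, 194, 2044]); }
translate([236, 3144, 0]) cube([3710, 194, 2980]);
translate([236, 532, 0]) cube([194, 2612, 2980]);
translate([3752, 532, 0]) cube([194, 2612, 2980]);


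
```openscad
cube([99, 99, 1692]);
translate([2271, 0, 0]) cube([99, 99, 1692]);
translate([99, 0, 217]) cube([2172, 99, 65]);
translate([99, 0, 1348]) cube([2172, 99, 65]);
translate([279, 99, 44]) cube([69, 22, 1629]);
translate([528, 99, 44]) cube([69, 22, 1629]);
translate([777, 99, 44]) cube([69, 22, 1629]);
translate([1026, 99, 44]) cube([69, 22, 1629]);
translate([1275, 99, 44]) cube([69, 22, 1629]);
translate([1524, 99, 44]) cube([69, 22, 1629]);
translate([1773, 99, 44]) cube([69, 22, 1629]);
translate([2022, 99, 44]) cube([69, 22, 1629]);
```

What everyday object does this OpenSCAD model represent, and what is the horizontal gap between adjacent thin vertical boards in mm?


A fence section. The picket gap is 180 mm.

Two posts, two rails, 8 pickets — a fence section. Span 2172 mm holds 8 pickets of 69 mm with 9 equal gaps: ⌊(2172 − 8·69) / 9⌋ = 180 mm.


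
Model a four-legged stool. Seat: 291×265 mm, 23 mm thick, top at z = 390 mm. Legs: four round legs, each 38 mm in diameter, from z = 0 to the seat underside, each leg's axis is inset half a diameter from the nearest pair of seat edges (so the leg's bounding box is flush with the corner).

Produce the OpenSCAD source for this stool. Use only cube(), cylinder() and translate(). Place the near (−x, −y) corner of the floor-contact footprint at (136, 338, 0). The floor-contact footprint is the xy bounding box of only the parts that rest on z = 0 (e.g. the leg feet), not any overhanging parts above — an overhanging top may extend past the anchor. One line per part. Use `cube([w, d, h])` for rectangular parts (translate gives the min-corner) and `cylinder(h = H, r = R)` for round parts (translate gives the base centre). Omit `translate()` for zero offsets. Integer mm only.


translate([136, 338, 367]) cube([291, 265, 23]);
translate([155, 357, 0]) cylinder(h = 367, r = 19);
translate([408, 357, 0]) cylinder(h = 367, r = 19);
translate([155, 584, 0]) cylinder(h = 367, r = 19);
translate([408, 584, 0]) cylinder(h = 367, r = 19);


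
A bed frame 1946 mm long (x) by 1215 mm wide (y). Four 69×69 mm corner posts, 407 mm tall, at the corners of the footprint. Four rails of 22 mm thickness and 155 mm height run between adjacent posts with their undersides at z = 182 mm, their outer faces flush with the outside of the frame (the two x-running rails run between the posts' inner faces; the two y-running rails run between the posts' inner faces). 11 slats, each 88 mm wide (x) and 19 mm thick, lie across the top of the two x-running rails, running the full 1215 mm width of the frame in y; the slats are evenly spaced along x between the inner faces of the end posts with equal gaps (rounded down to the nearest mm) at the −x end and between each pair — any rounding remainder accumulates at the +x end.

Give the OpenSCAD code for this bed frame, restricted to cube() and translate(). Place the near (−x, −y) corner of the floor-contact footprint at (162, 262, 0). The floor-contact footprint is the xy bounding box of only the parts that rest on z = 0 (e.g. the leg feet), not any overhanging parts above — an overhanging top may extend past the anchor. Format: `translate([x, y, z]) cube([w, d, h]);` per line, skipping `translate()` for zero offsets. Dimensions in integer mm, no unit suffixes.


translate([162, 262, 0]) cube([69, 69, 407]);
translate([162, 1408, 0]) cube([69, 69, 407]);
translate([2039, 262, 0]) cube([69, 69, 407]);
translate([2039, 1408, 0]) cube([69, 69, 407]);
translate([231, 262, 182]) cube([1808, 22, 155]);
translate([231, 1455, 182]) cube([1808, 22, 155]);
translate([162, 331, 182]) cube([22, 1077, 155]);
translate([2086, 331, 182]) cube([22, 1077, 155]);
translate([301, 262, 337]) cube([88, 1215, 19]);
translate([459, 262, 337]) cube([88, 1215, 19]);
translate([617, 262, 337]) cube([88, 1215, 19]);
translate([775, 262, 337]) cube([88, 1215, 19]);
translate([933, 262, 337]) cube([88, 1215, 19]);
translate([1091, 262, 337]) cube([88, 1215, 19]);
translate([1249, 262, 337]) cube([88, 1215, 19]);
translate([1407, 262, 337]) cube([88, 1215, 19]);
translate([1565, 262, 337]) cube([88, 1215, 19]);
translate([1723, 262, 337]) cube([88, 1215, 19]);
translate([1881, 262, 337]) cube([88, 1215, 19]);


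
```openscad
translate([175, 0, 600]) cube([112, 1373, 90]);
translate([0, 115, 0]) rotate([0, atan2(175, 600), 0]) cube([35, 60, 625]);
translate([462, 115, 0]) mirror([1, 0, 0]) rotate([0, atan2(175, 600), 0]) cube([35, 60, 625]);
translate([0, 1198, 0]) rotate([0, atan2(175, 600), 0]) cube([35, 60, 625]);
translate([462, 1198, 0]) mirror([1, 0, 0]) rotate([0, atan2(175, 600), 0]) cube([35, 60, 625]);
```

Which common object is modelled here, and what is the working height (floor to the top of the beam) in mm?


A sawhorse. The overall height is 690 mm.

A beam across two mirrored pairs of raked legs — a sawhorse. The beam's underside is at z = 600 (matching the legs' vertical rise in atan2(175, 600)) and the beam is 90 mm tall, so its top is at 600 + 90 = 690 mm. The raked legs top out at the beam's underside, so that is the highest point.


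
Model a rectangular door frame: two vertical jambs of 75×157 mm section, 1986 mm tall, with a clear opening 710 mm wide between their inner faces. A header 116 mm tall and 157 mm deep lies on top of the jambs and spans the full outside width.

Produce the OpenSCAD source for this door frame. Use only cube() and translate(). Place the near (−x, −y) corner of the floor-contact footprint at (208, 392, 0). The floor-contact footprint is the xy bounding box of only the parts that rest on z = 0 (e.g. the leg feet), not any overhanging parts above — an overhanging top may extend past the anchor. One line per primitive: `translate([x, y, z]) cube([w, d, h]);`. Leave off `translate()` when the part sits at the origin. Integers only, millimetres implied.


translate([208, 392, 0]) cube([75, 157, 1986]);
translate([993, 392, 0]) cube([75, 157, 1986]);
translate([208, 392, 1986]) cube([860, 157, 116]);


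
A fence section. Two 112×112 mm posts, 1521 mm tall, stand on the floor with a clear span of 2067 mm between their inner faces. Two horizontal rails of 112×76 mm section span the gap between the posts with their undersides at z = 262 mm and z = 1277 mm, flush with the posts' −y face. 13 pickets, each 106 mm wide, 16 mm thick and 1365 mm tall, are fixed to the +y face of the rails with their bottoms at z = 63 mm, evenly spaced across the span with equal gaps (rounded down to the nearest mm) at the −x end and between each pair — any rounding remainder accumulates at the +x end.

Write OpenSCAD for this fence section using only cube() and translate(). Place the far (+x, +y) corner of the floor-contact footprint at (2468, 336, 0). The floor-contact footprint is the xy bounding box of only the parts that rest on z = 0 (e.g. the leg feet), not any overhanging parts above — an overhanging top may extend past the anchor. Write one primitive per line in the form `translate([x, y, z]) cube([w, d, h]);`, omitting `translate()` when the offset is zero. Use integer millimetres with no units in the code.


translate([177, 224, 0]) cube([112, 112, 1521]);
translate([2356, 224, 0]) cube([112, 112, 1521]);
translate([289, 224, 262]) cube([2067, 112, 76]);
translate([289, 224, 1277]) cube([2067, 112, 76]);
translate([338, 336, 63]) cube([106, 16, 1365]);
translate([493, 336, 63]) cube([106, 16, 1365]);
translate([648, 336, 63]) cube([106, 16, 1365]);
translate([803, 336, 63]) cube([106, 16, 1365]);
translate([958, 336, 63]) cube([106, 16, 1365]);
translate([1113, 336, 63]) cube([106, 16, 1365]);
translate([1268, 336, 63]) cube([106, 16, 1365]);
translate([1423, 336, 63]) cube([106, 16, 1365]);
translate([1578, 336, 63]) cube([106, 16, 1365]);
translate([1733, 336, 63]) cube([106, 16, 1365]);
translate([1888, 336, 63]) cube([106, 16, 1365]);
translate([2043, 336, 63]) cube([106, 16, 1365]);
translate([2198, 336, 63]) cube([106, 16, 1365]);


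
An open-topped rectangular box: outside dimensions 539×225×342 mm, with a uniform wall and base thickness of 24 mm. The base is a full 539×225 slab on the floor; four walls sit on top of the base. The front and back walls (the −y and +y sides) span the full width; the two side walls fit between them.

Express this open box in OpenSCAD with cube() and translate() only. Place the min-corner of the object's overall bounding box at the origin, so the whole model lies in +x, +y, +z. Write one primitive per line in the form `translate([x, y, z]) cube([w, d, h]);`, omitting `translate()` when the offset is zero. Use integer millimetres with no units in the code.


cube([539, 225, 24]);
translate([0, 0, 24]) cube([539, 24, 318]);
translate([0, 201, 24]) cube([539, 24, 318]);
translate([0, 24, 24]) cube([24, 177, 318]);
translate([515, 24, 24]) cube([24, 177, 318]);


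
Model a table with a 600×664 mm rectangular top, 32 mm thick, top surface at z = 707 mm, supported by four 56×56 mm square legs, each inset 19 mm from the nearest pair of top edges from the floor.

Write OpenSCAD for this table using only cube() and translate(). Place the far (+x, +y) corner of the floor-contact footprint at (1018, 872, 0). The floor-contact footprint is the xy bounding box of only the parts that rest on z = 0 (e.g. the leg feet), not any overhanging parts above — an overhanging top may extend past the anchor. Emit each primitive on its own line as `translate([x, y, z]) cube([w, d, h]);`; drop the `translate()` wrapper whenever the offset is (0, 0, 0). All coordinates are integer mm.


// leg_h = 707 - 32 = 675
translate([437, 227, 675]) cube([600, 664, 32]);
translate([456, 246, 0]) cube([56, 56, 675]);
translate([962, 246, 0]) cube([56, 56, 675]);
translate([456, 816, 0]) cube([56, 56, 675]);
translate([962, 816, 0]) cube([56, 56, 675]);


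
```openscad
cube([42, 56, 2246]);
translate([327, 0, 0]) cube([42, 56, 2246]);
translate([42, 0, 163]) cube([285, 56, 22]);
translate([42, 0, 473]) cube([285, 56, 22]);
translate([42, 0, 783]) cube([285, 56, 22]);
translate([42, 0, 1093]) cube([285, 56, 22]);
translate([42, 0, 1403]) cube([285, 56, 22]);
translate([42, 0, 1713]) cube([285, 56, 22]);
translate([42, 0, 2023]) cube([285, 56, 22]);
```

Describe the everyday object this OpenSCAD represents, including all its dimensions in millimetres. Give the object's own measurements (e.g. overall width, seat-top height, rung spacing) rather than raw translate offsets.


A straight ladder. Two 42×56 mm vertical rails, 2246 mm tall, stand 369 mm apart (outside-to-outside) with their front faces coplanar on the −y side. 7 rungs, each 56 mm deep and 22 mm tall, span between the inner faces of the rails, front faces flush with the rails. The lowest rung's underside is at z = 163 mm and rungs are spaced 310 mm apart (underside to underside).


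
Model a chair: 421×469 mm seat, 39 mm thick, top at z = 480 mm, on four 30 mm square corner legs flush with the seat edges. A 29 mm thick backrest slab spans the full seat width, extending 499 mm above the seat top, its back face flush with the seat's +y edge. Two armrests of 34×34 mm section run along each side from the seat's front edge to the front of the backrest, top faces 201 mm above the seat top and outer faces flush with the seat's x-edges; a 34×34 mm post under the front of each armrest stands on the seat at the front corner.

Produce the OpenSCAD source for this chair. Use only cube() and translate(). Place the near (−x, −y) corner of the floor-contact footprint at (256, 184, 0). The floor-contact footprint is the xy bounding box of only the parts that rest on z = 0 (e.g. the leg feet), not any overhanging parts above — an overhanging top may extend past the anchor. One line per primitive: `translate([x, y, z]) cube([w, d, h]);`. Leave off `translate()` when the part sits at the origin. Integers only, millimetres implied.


// leg_h = 480 - 39 = 441
// arm post h = 201 - 34 = 167
translate([256, 184, 441]) cube([421, 469, 39]);
translate([256, 184, 0]) cube([30, 30, 441]);
translate([647, 184, 0]) cube([30, 30, 441]);
translate([256, 623, 0]) cube([30, 30, 441]);
translate([647, 623, 0]) cube([30, 30, 441]);
translate([256, 624, 480]) cube([421, 29, 499]);
translate([256, 184, 647]) cube([34, 440, 34]);
translate([643, 184, 647]) cube([34, 440, 34]);
translate([256, 184, 480]) cube([34, 34, 167]);
translate([643, 184, 480]) cube([34, 34, 167]);


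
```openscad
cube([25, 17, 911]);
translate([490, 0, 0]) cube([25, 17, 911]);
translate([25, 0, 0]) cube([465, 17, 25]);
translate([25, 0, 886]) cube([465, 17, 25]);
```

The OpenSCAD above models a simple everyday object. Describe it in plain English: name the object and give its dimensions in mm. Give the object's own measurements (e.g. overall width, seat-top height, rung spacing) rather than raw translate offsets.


A rectangular picture frame lying in the x–z plane (depth along y). The opening is 465 mm wide (x) by 861 mm tall (z), surrounded by a border 25 mm wide on all four sides. The frame is 17 mm deep and is made of two full-height vertical stiles with two horizontal rails fitted between them.


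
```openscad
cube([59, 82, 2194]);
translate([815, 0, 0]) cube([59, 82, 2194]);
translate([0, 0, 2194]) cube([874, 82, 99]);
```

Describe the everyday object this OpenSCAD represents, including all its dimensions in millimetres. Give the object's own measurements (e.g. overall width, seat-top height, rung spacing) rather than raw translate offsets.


A door frame. The clear opening is 756 mm wide and 2194 mm high. Two 59 mm wide jambs, 82 mm deep, stand either side of the opening from the floor to the top of the opening. A 99 mm thick head sits across the top of both jambs, spanning the full outside width of the frame.


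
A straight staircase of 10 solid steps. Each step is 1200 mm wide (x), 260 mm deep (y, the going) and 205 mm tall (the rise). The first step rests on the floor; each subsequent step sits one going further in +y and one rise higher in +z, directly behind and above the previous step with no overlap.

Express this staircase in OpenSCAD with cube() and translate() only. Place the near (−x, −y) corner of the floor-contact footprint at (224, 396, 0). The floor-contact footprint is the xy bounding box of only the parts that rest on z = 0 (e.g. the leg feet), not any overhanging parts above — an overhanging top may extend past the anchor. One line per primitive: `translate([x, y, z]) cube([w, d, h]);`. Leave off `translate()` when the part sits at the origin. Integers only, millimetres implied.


translate([224, 396, 0]) cube([1200, 260, 205]);
translate([224, 656, 205]) cube([1200, 260, 205]);
translate([224, 916, 410]) cube([1200, 260, 205]);
translate([224, 1176, 615]) cube([1200, 260, 205]);
translate([224, 1436, 820]) cube([1200, 260, 205]);
translate([224, 1696, 1025]) cube([1200, 260, 205]);
translate([224, 1956, 1230]) cube([1200, 260, 205]);
translate([224, 2216, 1435]) cube([1200, 260, 205]);
translate([224, 2476, 1640]) cube([1200, 260, 205]);
translate([224, 2736, 1845]) cube([1200, 260, 205]);


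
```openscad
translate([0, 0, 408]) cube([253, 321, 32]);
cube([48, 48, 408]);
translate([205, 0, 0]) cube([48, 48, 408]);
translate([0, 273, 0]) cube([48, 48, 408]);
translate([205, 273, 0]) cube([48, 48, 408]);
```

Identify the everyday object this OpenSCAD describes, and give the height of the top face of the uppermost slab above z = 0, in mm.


A stool. The seat height is 440 mm.

A 253×321×32 slab at z = 408 on four corner posts — a stool. The seat top is 408 + 32 = 440 mm.
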